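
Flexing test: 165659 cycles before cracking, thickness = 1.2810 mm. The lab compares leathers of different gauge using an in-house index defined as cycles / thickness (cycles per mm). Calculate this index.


Formula: Index = cycles / thickness
Substituting: Index = 165659 / 1.2810
Result: 129320.0625 cycles/mm


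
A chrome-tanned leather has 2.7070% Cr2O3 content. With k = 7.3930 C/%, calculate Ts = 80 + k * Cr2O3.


Formula: Ts = 80 + k * Cr2O3
Substituting: Ts = 80 + 7.3930 * 2.7070
Result: 100.0129 C


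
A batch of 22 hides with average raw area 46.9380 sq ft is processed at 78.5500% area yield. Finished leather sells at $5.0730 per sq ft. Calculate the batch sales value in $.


Raw_total = N * avg_area = 22 * 46.9380 = 1032.6360 sq ft
Finished = Raw_total * yield / 100 = 1032.6360 * 78.5500 / 100 = 811.1356 sq ft
Value = Finished * price = 811.1356 * 5.0730 = 4114.8908 $


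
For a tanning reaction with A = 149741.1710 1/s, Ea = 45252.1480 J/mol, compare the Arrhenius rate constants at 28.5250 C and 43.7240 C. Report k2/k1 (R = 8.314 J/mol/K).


T1 = 28.5250 + 273.15 = 301.6750 K; T2 = 43.7240 + 273.15 = 316.8740 K
k1 = A * exp(-Ea/(R*T1)) = 149741.1710 * exp(-45252.1480/(8.314*301.6750)) = 0.00218628 1/s
k2 = A * exp(-Ea/(R*T2)) = 149741.1710 * exp(-45252.1480/(8.314*316.8740)) = 0.00519453 1/s
k2/k1 = 0.00519453 / 0.00218628 = 2.3760


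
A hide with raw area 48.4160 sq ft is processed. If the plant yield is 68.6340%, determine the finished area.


Formula: finished = raw * yield / 100
Substituting: finished = 48.4160 * 68.6340 / 100
Result: 33.2298 sq ft


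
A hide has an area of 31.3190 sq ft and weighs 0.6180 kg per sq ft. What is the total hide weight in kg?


Formula: Weight = area * weight_per_sqft
Substituting: Weight = 31.3190 * 0.6180
Result: 19.3551 kg


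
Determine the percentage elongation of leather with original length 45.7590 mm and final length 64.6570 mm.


Formula: Elongation = (Lf - L0) / L0 * 100
Substituting: Elongation = (64.6570 - 45.7590) / 45.7590 * 100
Result: 41.2990 %


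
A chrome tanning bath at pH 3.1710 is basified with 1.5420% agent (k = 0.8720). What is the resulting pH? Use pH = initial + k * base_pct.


Formula: pH_final = pH_initial + k * base_pct
Substituting: pH_final = 3.1710 + 0.8720 * 1.5420
Result: 4.5156


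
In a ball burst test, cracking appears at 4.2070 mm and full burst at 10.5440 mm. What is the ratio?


Formula: Ratio = crack / burst
Substituting: Ratio = 4.2070 / 10.5440
Result: 0.3990


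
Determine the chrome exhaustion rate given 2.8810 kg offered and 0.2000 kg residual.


Formula: Uptake = (offered - residual) / offered * 100
Substituting: Uptake = (2.8810 - 0.2000) / 2.8810 * 100
Result: 93.0580 %


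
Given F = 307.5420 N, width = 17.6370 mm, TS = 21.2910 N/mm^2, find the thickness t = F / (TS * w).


Formula: t = F / (TS * w)
Substituting: t = 307.5420 / (21.2910 * 17.6370)
Result: 0.8190 mm


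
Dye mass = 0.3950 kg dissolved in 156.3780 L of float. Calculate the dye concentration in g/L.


Formula: Conc = dye_mass(kg) / volume(L) * 1000
Substituting: Conc = 0.3950 / 156.3780 * 1000
Result: 2.5259 g/L


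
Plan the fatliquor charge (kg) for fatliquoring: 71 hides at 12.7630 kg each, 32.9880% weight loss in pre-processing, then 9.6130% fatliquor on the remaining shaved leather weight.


Total_raw = N * avg_wt = 71 * 12.7630 = 906.1730 kg
Substrate = Total_raw * (1 - loss/100) = 906.1730 * (1 - 32.9880/100) = 607.2447 kg
Fat = Substrate * pct / 100 = 607.2447 * 9.6130 / 100 = 58.3744 kg


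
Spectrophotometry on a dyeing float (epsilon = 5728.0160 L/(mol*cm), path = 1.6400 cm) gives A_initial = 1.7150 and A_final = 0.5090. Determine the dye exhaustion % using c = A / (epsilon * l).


c_initial = A_i / (epsilon * l) = 1.7150 / (5728.0160 * 1.6400) = 1.8256e-04 mol/L
c_final = A_f / (epsilon * l) = 0.5090 / (5728.0160 * 1.6400) = 5.4184e-05 mol/L
Exhaustion = (c_initial - c_final) / c_initial * 100 = (1.8256e-04 - 5.4184e-05) / 1.8256e-04 * 100 = 70.3207 %


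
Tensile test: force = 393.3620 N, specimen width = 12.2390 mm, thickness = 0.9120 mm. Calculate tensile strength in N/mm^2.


Formula: TS = force / (width * thickness)
Substituting: TS = 393.3620 / (12.2390 * 0.9120)
Result: 35.2413 N/mm^2


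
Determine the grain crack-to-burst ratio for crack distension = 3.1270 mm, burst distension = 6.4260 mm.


Formula: Ratio = crack / burst
Substituting: Ratio = 3.1270 / 6.4260
Result: 0.4866


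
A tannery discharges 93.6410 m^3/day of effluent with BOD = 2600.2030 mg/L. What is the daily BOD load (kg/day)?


Formula: BOD_load = volume * conc / 1000
Substituting: BOD_load = 93.6410 * 2600.2030 / 1000
Result: 243.4856 kg/day


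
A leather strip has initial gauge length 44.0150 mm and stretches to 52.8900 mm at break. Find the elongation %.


Formula: Elongation = (Lf - L0) / L0 * 100
Substituting: Elongation = (52.8900 - 44.0150) / 44.0150 * 100
Result: 20.1636 %


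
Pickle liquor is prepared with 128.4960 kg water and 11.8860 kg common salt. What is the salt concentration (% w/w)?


Formula: Conc = salt / (water + salt) * 100
Substituting: Conc = 11.8860 / (128.4960 + 11.8860) * 100
Result: 8.4669 %


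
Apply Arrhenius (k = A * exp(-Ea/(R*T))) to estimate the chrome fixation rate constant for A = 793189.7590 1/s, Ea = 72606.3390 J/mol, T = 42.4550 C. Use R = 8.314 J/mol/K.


T_K = T_C + 273.15 = 42.4550 + 273.15 = 315.6050 K
exponent = -Ea / (R * T_K) = -72606.3390 / (8.314 * 315.6050) = -27.6707
k = A * exp(exponent) = 793189.7590 * exp(-27.6707) = 7.6231e-07 1/s


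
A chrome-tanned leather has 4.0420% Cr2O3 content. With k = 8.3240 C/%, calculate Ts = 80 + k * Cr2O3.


Formula: Ts = 80 + k * Cr2O3
Substituting: Ts = 80 + 8.3240 * 4.0420
Result: 113.6456 C


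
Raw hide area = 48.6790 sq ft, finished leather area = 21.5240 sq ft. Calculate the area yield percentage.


Formula: Yield = finished / raw * 100
Substituting: Yield = 21.5240 / 48.6790 * 100
Result: 44.2162 %


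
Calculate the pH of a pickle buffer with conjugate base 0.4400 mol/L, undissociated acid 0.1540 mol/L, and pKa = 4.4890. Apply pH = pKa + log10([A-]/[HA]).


ratio = [A-] / [HA] = 0.4400 / 0.1540 = 2.8571
log10(ratio) = 0.4559
pH = pKa + log10(ratio) = 4.4890 + 0.4559 = 4.9449


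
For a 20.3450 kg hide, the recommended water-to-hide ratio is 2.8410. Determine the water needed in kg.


Formula: Water = hide_weight * ratio
Substituting: Water = 20.3450 * 2.8410
Result: 57.8001 kg


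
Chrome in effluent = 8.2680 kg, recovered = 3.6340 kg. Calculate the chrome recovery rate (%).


Formula: Recovery = recovered / input * 100
Substituting: Recovery = 3.6340 / 8.2680 * 100
Result: 43.9526 %


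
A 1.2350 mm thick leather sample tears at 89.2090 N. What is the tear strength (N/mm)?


Formula: Tear strength = force / thickness
Substituting: Tear strength = 89.2090 / 1.2350
Result: 72.2340 N/mm


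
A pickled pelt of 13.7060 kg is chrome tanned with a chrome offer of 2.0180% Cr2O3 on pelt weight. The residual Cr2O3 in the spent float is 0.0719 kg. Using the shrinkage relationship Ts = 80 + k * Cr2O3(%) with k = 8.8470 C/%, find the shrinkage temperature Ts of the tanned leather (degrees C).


Offered = pelt * offer_pct / 100 = 13.7060 * 2.0180 / 100 = 0.2766 kg
Uptake = offered - residual = 0.2766 - 0.0719 = 0.2047 kg
Cr2O3% on pelt = uptake / pelt * 100 = 0.2047 / 13.7060 * 100 = 1.4934 %
Ts = 80 + k * Cr2O3% = 80 + 8.8470 * 1.4934 = 93.2122 C


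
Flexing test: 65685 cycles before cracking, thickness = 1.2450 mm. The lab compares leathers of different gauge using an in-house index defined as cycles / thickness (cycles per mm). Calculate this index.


Formula: Index = cycles / thickness
Substituting: Index = 65685 / 1.2450
Result: 52759.0361 cycles/mm


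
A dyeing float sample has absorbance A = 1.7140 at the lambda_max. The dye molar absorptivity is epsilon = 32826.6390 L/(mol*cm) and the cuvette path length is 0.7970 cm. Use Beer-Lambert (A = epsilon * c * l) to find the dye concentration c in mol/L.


Formula: c = A / (epsilon * l)
Substituting: c = 1.7140 / (32826.6390 * 0.7970)
Result: 6.5513e-05 mol/L


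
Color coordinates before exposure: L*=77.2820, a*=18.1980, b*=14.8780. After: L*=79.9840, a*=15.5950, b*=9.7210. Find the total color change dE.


dL = 2.7020, da = -2.6030, db = -5.1570
dE = sqrt(2.7020^2 + (-2.6030)^2 + (-5.1570)^2) = 6.3774


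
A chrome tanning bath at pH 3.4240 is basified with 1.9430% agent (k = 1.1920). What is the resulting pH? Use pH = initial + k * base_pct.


Formula: pH_final = pH_initial + k * base_pct
Substituting: pH_final = 3.4240 + 1.1920 * 1.9430
Result: 5.7401


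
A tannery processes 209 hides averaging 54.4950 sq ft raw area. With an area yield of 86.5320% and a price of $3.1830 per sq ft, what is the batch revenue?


Raw_total = N * avg_area = 209 * 54.4950 = 11389.4550 sq ft
Finished = Raw_total * yield / 100 = 11389.4550 * 86.5320 / 100 = 9855.5232 sq ft
Value = Finished * price = 9855.5232 * 3.1830 = 31370.1303 $


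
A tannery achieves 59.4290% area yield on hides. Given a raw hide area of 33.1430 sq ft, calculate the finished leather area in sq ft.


Formula: finished = raw * yield / 100
Substituting: finished = 33.1430 * 59.4290 / 100
Result: 19.6966 sq ft


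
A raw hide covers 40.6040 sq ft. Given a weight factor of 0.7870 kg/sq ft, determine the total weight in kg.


Formula: Weight = area * weight_per_sqft
Substituting: Weight = 40.6040 * 0.7870
Result: 31.9553 kg


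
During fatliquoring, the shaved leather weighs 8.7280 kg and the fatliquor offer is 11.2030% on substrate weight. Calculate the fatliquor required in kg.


Formula: Fat = substrate * pct / 100
Substituting: Fat = 8.7280 * 11.2030 / 100
Result: 0.9778 kg


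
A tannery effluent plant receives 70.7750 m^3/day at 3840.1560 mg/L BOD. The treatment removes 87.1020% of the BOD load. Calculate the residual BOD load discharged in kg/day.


Load_in = volume * conc / 1000 = 70.7750 * 3840.1560 / 1000 = 271.7870 kg/day
Removed = Load_in * eff / 100 = 271.7870 * 87.1020 / 100 = 236.7319 kg/day
Load_out = Load_in - Removed = 271.7870 - 236.7319 = 35.0551 kg/day


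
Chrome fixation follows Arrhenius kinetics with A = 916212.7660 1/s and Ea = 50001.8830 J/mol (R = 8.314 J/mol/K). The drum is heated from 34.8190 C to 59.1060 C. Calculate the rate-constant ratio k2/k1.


T1 = 34.8190 + 273.15 = 307.9690 K; T2 = 59.1060 + 273.15 = 332.2560 K
k1 = A * exp(-Ea/(R*T1)) = 916212.7660 * exp(-50001.8830/(8.314*307.9690)) = 0.00302599 1/s
k2 = A * exp(-Ea/(R*T2)) = 916212.7660 * exp(-50001.8830/(8.314*332.2560)) = 0.0126129 1/s
k2/k1 = 0.0126129 / 0.00302599 = 4.1682


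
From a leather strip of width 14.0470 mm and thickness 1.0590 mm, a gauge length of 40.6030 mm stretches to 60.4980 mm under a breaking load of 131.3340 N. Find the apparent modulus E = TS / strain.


TS = F / (w * t) = 131.3340 / (14.0470 * 1.0590) = 8.8287 N/mm^2
strain = (Lf - L0) / L0 = (60.4980 - 40.6030) / 40.6030 = 0.4900
E = TS / strain = 8.8287 / 0.4900 = 18.0182 N/mm^2


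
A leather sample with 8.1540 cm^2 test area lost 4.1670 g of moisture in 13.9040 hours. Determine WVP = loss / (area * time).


Formula: WVP = loss / (area * time)
Substituting: WVP = 4.1670 / (8.1540 * 13.9040)
Result: 0.0367547 g/(cm^2*hr)


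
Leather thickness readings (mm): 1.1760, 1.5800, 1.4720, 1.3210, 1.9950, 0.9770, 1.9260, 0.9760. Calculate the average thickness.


Formula: Average = sum / n
Substituting: Average = 11.4230 / 8
Result: 1.4279 mm


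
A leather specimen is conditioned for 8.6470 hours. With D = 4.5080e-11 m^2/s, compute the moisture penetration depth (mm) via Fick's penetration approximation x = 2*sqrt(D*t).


t = 8.6470 hr * 3600 = 31129.2000 s
D * t = 4.5080e-11 * 31129.2000 = 1.4033e-06
x = 2 * sqrt(D*t) = 2 * sqrt(1.4033e-06) = 0.00236922 m = 2.3692 mm


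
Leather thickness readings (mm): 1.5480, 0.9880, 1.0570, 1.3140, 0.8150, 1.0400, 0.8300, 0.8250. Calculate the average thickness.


Formula: Average = sum / n
Substituting: Average = 8.4170 / 8
Result: 1.0521 mm


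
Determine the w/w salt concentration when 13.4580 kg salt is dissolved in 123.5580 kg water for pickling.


Formula: Conc = salt / (water + salt) * 100
Substituting: Conc = 13.4580 / (123.5580 + 13.4580) * 100
Result: 9.8222 %


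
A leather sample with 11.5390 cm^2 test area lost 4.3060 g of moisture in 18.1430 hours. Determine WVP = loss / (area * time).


Formula: WVP = loss / (area * time)
Substituting: WVP = 4.3060 / (11.5390 * 18.1430)
Result: 0.0205682 g/(cm^2*hr)


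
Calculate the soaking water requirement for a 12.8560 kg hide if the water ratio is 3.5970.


Formula: Water = hide_weight * ratio
Substituting: Water = 12.8560 * 3.5970
Result: 46.2430 kg


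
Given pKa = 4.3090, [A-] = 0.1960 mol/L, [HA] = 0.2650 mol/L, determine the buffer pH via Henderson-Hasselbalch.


ratio = [A-] / [HA] = 0.1960 / 0.2650 = 0.7396
log10(ratio) = -0.1310
pH = pKa + log10(ratio) = 4.3090 - 0.1310 = 4.1780


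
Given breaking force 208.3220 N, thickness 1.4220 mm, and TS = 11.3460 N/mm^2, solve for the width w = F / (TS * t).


Formula: w = F / (TS * t)
Substituting: w = 208.3220 / (11.3460 * 1.4220)
Result: 12.9120 mm


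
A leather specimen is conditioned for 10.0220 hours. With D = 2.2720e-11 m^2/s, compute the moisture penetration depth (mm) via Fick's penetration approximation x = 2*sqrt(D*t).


t = 10.0220 hr * 3600 = 36079.2000 s
D * t = 2.2720e-11 * 36079.2000 = 8.1972e-07
x = 2 * sqrt(D*t) = 2 * sqrt(8.1972e-07) = 0.00181077 m = 1.8108 mm


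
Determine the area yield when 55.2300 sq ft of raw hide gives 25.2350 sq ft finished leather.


Formula: Yield = finished / raw * 100
Substituting: Yield = 25.2350 / 55.2300 * 100
Result: 45.6907 %


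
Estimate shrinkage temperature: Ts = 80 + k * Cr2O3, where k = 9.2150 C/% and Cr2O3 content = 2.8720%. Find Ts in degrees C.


Formula: Ts = 80 + k * Cr2O3
Substituting: Ts = 80 + 9.2150 * 2.8720
Result: 106.4655 C


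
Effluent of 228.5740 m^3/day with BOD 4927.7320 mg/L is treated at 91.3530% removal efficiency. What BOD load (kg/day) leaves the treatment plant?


Load_in = volume * conc / 1000 = 228.5740 * 4927.7320 / 1000 = 1126.3514 kg/day
Removed = Load_in * eff / 100 = 1126.3514 * 91.3530 / 100 = 1028.9558 kg/day
Load_out = Load_in - Removed = 1126.3514 - 1028.9558 = 97.3956 kg/day


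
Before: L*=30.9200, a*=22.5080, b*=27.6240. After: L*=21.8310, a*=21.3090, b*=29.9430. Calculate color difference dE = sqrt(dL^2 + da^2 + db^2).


dL = -9.0890, da = -1.1990, db = 2.3190
dE = sqrt((-9.0890)^2 + (-1.1990)^2 + 2.3190^2) = 9.4565


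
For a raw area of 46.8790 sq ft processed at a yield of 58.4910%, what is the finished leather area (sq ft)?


Formula: finished = raw * yield / 100
Substituting: finished = 46.8790 * 58.4910 / 100
Result: 27.4200 sq ft


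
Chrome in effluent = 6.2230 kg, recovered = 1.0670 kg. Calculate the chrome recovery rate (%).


Formula: Recovery = recovered / input * 100
Substituting: Recovery = 1.0670 / 6.2230 * 100
Result: 17.1461 %


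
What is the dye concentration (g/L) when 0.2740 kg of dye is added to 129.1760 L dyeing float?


Formula: Conc = dye_mass(kg) / volume(L) * 1000
Substituting: Conc = 0.2740 / 129.1760 * 1000
Result: 2.1211 g/L


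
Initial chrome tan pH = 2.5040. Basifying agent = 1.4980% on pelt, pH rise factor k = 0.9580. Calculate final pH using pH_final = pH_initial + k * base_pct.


Formula: pH_final = pH_initial + k * base_pct
Substituting: pH_final = 2.5040 + 0.9580 * 1.4980
Result: 3.9391


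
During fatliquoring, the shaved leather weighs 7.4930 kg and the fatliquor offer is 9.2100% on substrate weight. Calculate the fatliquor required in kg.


Formula: Fat = substrate * pct / 100
Substituting: Fat = 7.4930 * 9.2100 / 100
Result: 0.6901 kg


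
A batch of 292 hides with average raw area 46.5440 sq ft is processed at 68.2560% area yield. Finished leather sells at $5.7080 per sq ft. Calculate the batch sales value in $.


Raw_total = N * avg_area = 292 * 46.5440 = 13590.8480 sq ft
Finished = Raw_total * yield / 100 = 13590.8480 * 68.2560 / 100 = 9276.5692 sq ft
Value = Finished * price = 9276.5692 * 5.7080 = 52950.6571 $


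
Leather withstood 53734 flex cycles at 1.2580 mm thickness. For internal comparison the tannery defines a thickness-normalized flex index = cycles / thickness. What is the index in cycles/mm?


Formula: Index = cycles / thickness
Substituting: Index = 53734 / 1.2580
Result: 42713.8315 cycles/mm


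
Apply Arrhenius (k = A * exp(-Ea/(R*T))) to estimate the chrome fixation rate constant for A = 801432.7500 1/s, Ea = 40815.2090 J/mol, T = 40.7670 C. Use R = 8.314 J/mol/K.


T_K = T_C + 273.15 = 40.7670 + 273.15 = 313.9170 K
exponent = -Ea / (R * T_K) = -40815.2090 / (8.314 * 313.9170) = -15.6386
k = A * exp(exponent) = 801432.7500 * exp(-15.6386) = 0.1295 1/s


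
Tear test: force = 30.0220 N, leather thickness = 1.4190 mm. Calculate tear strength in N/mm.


Formula: Tear strength = force / thickness
Substituting: Tear strength = 30.0220 / 1.4190
Result: 21.1572 N/mm


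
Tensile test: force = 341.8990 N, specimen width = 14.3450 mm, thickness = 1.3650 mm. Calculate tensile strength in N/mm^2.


Formula: TS = force / (width * thickness)
Substituting: TS = 341.8990 / (14.3450 * 1.3650)
Result: 17.4608 N/mm^2


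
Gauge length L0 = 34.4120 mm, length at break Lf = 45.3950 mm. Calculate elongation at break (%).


Formula: Elongation = (Lf - L0) / L0 * 100
Substituting: Elongation = (45.3950 - 34.4120) / 34.4120 * 100
Result: 31.9162 %


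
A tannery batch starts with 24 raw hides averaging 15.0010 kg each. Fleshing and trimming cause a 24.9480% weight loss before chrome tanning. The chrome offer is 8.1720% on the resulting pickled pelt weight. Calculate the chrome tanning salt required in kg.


Total_raw = N * avg_wt = 24 * 15.0010 = 360.0240 kg
Substrate = Total_raw * (1 - loss/100) = 360.0240 * (1 - 24.9480/100) = 270.2052 kg
Chrome = Substrate * pct / 100 = 270.2052 * 8.1720 / 100 = 22.0812 kg


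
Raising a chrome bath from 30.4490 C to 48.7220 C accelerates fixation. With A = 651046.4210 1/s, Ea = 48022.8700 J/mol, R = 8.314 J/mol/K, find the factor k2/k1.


T1 = 30.4490 + 273.15 = 303.5990 K; T2 = 48.7220 + 273.15 = 321.8720 K
k1 = A * exp(-Ea/(R*T1)) = 651046.4210 * exp(-48022.8700/(8.314*303.5990)) = 0.00355558 1/s
k2 = A * exp(-Ea/(R*T2)) = 651046.4210 * exp(-48022.8700/(8.314*321.8720)) = 0.0104711 1/s
k2/k1 = 0.0104711 / 0.00355558 = 2.9450


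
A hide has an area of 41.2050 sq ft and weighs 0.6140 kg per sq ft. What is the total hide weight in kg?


Formula: Weight = area * weight_per_sqft
Substituting: Weight = 41.2050 * 0.6140
Result: 25.2999 kg


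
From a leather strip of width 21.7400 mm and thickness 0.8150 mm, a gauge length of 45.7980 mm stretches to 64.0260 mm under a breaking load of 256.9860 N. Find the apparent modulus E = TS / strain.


TS = F / (w * t) = 256.9860 / (21.7400 * 0.8150) = 14.5042 N/mm^2
strain = (Lf - L0) / L0 = (64.0260 - 45.7980) / 45.7980 = 0.3980
E = TS / strain = 14.5042 / 0.3980 = 36.4418 N/mm^2


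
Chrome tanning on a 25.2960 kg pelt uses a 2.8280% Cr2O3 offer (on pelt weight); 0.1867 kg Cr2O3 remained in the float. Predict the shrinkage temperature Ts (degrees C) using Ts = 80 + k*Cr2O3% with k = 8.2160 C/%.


Offered = pelt * offer_pct / 100 = 25.2960 * 2.8280 / 100 = 0.7154 kg
Uptake = offered - residual = 0.7154 - 0.1867 = 0.5287 kg
Cr2O3% on pelt = uptake / pelt * 100 = 0.5287 / 25.2960 * 100 = 2.0899 %
Ts = 80 + k * Cr2O3% = 80 + 8.2160 * 2.0899 = 97.1709 C


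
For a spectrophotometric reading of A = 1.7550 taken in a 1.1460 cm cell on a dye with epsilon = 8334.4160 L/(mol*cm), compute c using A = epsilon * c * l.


Formula: c = A / (epsilon * l)
Substituting: c = 1.7550 / (8334.4160 * 1.1460)
Result: 1.8375e-04 mol/L


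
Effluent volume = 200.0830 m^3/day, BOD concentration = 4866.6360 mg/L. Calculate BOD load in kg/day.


Formula: BOD_load = volume * conc / 1000
Substituting: BOD_load = 200.0830 * 4866.6360 / 1000
Result: 973.7311 kg/day


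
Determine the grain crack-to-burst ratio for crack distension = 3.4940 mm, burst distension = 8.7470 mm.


Formula: Ratio = crack / burst
Substituting: Ratio = 3.4940 / 8.7470
Result: 0.3995


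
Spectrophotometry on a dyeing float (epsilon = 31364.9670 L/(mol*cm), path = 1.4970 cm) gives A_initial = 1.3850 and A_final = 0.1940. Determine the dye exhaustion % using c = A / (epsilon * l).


c_initial = A_i / (epsilon * l) = 1.3850 / (31364.9670 * 1.4970) = 2.9497e-05 mol/L
c_final = A_f / (epsilon * l) = 0.1940 / (31364.9670 * 1.4970) = 4.1318e-06 mol/L
Exhaustion = (c_initial - c_final) / c_initial * 100 = (2.9497e-05 - 4.1318e-06) / 2.9497e-05 * 100 = 85.9928 %


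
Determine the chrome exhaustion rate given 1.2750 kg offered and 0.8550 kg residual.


Formula: Uptake = (offered - residual) / offered * 100
Substituting: Uptake = (1.2750 - 0.8550) / 1.2750 * 100
Result: 32.9412 %


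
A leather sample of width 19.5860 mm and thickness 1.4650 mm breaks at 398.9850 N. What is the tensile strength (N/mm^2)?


Formula: TS = force / (width * thickness)
Substituting: TS = 398.9850 / (19.5860 * 1.4650)
Result: 13.9051 N/mm^2


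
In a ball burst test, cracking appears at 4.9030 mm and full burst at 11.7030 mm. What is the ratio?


Formula: Ratio = crack / burst
Substituting: Ratio = 4.9030 / 11.7030
Result: 0.4190


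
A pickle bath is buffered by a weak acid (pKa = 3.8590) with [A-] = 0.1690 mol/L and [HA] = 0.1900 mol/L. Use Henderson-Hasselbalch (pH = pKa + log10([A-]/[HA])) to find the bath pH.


ratio = [A-] / [HA] = 0.1690 / 0.1900 = 0.8895
log10(ratio) = -0.0508669
pH = pKa + log10(ratio) = 3.8590 - 0.0508669 = 3.8081


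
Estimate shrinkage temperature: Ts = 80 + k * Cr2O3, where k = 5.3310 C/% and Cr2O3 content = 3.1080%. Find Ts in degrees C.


Formula: Ts = 80 + k * Cr2O3
Substituting: Ts = 80 + 5.3310 * 3.1080
Result: 96.5687 C


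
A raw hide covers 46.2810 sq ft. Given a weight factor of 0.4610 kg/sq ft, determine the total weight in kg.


Formula: Weight = area * weight_per_sqft
Substituting: Weight = 46.2810 * 0.4610
Result: 21.3355 kg


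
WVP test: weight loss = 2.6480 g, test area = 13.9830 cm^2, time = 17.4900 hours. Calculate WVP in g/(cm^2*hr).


Formula: WVP = loss / (area * time)
Substituting: WVP = 2.6480 / (13.9830 * 17.4900)
Result: 0.0108275 g/(cm^2*hr)


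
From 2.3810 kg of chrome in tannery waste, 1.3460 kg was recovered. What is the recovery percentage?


Formula: Recovery = recovered / input * 100
Substituting: Recovery = 1.3460 / 2.3810 * 100
Result: 56.5309 %


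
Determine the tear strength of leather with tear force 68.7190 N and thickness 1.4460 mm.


Formula: Tear strength = force / thickness
Substituting: Tear strength = 68.7190 / 1.4460
Result: 47.5235 N/mm


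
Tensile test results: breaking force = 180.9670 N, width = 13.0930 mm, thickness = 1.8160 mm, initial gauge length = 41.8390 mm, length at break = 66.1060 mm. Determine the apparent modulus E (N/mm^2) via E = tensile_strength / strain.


TS = F / (w * t) = 180.9670 / (13.0930 * 1.8160) = 7.6110 N/mm^2
strain = (Lf - L0) / L0 = (66.1060 - 41.8390) / 41.8390 = 0.5800
E = TS / strain = 7.6110 / 0.5800 = 13.1223 N/mm^2


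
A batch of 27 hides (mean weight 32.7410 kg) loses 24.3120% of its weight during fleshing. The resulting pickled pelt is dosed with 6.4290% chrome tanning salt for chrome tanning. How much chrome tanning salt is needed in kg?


Total_raw = N * avg_wt = 27 * 32.7410 = 884.0070 kg
Substrate = Total_raw * (1 - loss/100) = 884.0070 * (1 - 24.3120/100) = 669.0872 kg
Chrome = Substrate * pct / 100 = 669.0872 * 6.4290 / 100 = 43.0156 kg


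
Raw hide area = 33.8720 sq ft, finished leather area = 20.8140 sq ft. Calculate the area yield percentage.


Formula: Yield = finished / raw * 100
Substituting: Yield = 20.8140 / 33.8720 * 100
Result: 61.4490 %


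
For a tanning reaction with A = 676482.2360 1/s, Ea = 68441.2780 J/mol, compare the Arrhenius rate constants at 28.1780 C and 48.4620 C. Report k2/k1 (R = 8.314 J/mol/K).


T1 = 28.1780 + 273.15 = 301.3280 K; T2 = 48.4620 + 273.15 = 321.6120 K
k1 = A * exp(-Ea/(R*T1)) = 676482.2360 * exp(-68441.2780/(8.314*301.3280)) = 9.2398e-07 1/s
k2 = A * exp(-Ea/(R*T2)) = 676482.2360 * exp(-68441.2780/(8.314*321.6120)) = 5.1756e-06 1/s
k2/k1 = 5.1756e-06 / 9.2398e-07 = 5.6014


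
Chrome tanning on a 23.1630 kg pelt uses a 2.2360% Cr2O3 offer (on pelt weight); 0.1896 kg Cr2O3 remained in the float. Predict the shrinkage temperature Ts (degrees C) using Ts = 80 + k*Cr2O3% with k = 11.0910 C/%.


Offered = pelt * offer_pct / 100 = 23.1630 * 2.2360 / 100 = 0.5179 kg
Uptake = offered - residual = 0.5179 - 0.1896 = 0.3283 kg
Cr2O3% on pelt = uptake / pelt * 100 = 0.3283 / 23.1630 * 100 = 1.4175 %
Ts = 80 + k * Cr2O3% = 80 + 11.0910 * 1.4175 = 95.7210 C


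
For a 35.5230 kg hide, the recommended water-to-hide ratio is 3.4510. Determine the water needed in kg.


Formula: Water = hide_weight * ratio
Substituting: Water = 35.5230 * 3.4510
Result: 122.5899 kg


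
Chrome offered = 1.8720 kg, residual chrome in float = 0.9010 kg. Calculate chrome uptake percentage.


Formula: Uptake = (offered - residual) / offered * 100
Substituting: Uptake = (1.8720 - 0.9010) / 1.8720 * 100
Result: 51.8697 %


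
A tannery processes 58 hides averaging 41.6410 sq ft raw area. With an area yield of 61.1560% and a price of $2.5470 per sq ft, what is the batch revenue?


Raw_total = N * avg_area = 58 * 41.6410 = 2415.1780 sq ft
Finished = Raw_total * yield / 100 = 2415.1780 * 61.1560 / 100 = 1477.0263 sq ft
Value = Finished * price = 1477.0263 * 2.5470 = 3761.9859 $


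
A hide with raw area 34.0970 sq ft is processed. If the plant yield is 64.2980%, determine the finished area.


Formula: finished = raw * yield / 100
Substituting: finished = 34.0970 * 64.2980 / 100
Result: 21.9237 sq ft


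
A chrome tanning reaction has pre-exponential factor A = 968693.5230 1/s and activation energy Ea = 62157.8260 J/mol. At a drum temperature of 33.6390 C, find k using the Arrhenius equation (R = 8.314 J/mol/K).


T_K = T_C + 273.15 = 33.6390 + 273.15 = 306.7890 K
exponent = -Ea / (R * T_K) = -62157.8260 / (8.314 * 306.7890) = -24.3695
k = A * exp(exponent) = 968693.5230 * exp(-24.3695) = 2.5273e-05 1/s


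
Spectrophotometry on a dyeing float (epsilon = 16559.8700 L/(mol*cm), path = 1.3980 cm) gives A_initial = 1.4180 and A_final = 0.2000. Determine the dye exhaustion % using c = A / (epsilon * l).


c_initial = A_i / (epsilon * l) = 1.4180 / (16559.8700 * 1.3980) = 6.1251e-05 mol/L
c_final = A_f / (epsilon * l) = 0.2000 / (16559.8700 * 1.3980) = 8.6390e-06 mol/L
Exhaustion = (c_initial - c_final) / c_initial * 100 = (6.1251e-05 - 8.6390e-06) / 6.1251e-05 * 100 = 85.8956 %


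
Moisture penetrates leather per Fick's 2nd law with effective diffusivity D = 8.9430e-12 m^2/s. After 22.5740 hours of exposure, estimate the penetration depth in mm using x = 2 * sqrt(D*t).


t = 22.5740 hr * 3600 = 81266.4000 s
D * t = 8.9430e-12 * 81266.4000 = 7.2677e-07
x = 2 * sqrt(D*t) = 2 * sqrt(7.2677e-07) = 0.00170501 m = 1.7050 mm


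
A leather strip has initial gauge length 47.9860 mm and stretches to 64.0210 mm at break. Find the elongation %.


Formula: Elongation = (Lf - L0) / L0 * 100
Substituting: Elongation = (64.0210 - 47.9860) / 47.9860 * 100
Result: 33.4160 %


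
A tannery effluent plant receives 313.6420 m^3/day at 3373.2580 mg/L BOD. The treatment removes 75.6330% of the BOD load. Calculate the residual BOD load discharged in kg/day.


Load_in = volume * conc / 1000 = 313.6420 * 3373.2580 / 1000 = 1057.9954 kg/day
Removed = Load_in * eff / 100 = 1057.9954 * 75.6330 / 100 = 800.1937 kg/day
Load_out = Load_in - Removed = 1057.9954 - 800.1937 = 257.8017 kg/day


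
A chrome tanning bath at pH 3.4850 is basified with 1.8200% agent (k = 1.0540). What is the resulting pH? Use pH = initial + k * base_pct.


Formula: pH_final = pH_initial + k * base_pct
Substituting: pH_final = 3.4850 + 1.0540 * 1.8200
Result: 5.4033


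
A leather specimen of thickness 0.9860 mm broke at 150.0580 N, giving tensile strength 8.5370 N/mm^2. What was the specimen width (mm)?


Formula: w = F / (TS * t)
Substituting: w = 150.0580 / (8.5370 * 0.9860)
Result: 17.8269 mm


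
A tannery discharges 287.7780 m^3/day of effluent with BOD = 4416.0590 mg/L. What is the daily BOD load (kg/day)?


Formula: BOD_load = volume * conc / 1000
Substituting: BOD_load = 287.7780 * 4416.0590 / 1000
Result: 1270.8446 kg/day


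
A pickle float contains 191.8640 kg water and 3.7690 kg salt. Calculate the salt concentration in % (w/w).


Formula: Conc = salt / (water + salt) * 100
Substituting: Conc = 3.7690 / (191.8640 + 3.7690) * 100
Result: 1.9266 %


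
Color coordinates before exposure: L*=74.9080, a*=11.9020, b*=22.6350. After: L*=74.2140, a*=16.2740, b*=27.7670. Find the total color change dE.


dL = -0.6940, da = 4.3720, db = 5.1320
dE = sqrt((-0.6940)^2 + 4.3720^2 + 5.1320^2) = 6.7774


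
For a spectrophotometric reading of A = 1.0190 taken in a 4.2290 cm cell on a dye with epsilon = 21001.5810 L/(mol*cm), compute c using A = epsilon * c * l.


Formula: c = A / (epsilon * l)
Substituting: c = 1.0190 / (21001.5810 * 4.2290)
Result: 1.1473e-05 mol/L


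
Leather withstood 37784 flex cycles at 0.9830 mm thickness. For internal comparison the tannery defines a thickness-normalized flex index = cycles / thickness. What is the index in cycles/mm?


Formula: Index = cycles / thickness
Substituting: Index = 37784 / 0.9830
Result: 38437.4364 cycles/mm


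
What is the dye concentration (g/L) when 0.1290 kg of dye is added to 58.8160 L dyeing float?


Formula: Conc = dye_mass(kg) / volume(L) * 1000
Substituting: Conc = 0.1290 / 58.8160 * 1000
Result: 2.1933 g/L


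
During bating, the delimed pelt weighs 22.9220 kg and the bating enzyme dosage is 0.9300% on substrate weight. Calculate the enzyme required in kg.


Formula: Enzyme = substrate * pct / 100
Substituting: Enzyme = 22.9220 * 0.9300 / 100
Result: 0.2132 kg


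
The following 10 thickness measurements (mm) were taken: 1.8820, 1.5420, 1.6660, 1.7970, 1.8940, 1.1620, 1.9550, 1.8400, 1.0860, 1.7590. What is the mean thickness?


Formula: Average = sum / n
Substituting: Average = 16.5830 / 10
Result: 1.6583 mm


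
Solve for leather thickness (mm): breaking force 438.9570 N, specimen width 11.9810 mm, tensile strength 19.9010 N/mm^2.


Formula: t = F / (TS * w)
Substituting: t = 438.9570 / (19.9010 * 11.9810)
Result: 1.8410 mm


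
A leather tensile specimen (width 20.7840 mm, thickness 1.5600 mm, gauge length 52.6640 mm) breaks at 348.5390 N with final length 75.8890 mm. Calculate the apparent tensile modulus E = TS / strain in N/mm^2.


TS = F / (w * t) = 348.5390 / (20.7840 * 1.5600) = 10.7497 N/mm^2
strain = (Lf - L0) / L0 = (75.8890 - 52.6640) / 52.6640 = 0.4410
E = TS / strain = 10.7497 / 0.4410 = 24.3756 N/mm^2


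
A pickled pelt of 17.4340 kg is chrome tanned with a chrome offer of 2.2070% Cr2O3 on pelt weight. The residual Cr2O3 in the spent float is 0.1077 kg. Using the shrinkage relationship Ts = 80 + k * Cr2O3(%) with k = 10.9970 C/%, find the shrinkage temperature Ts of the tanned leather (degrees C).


Offered = pelt * offer_pct / 100 = 17.4340 * 2.2070 / 100 = 0.3848 kg
Uptake = offered - residual = 0.3848 - 0.1077 = 0.2771 kg
Cr2O3% on pelt = uptake / pelt * 100 = 0.2771 / 17.4340 * 100 = 1.5892 %
Ts = 80 + k * Cr2O3% = 80 + 10.9970 * 1.5892 = 97.4769 C


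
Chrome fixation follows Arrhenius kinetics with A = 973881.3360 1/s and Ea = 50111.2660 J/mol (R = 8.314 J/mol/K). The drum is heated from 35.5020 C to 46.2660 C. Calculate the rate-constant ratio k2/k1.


T1 = 35.5020 + 273.15 = 308.6520 K; T2 = 46.2660 + 273.15 = 319.4160 K
k1 = A * exp(-Ea/(R*T1)) = 973881.3360 * exp(-50111.2660/(8.314*308.6520)) = 0.00321835 1/s
k2 = A * exp(-Ea/(R*T2)) = 973881.3360 * exp(-50111.2660/(8.314*319.4160)) = 0.00621484 1/s
k2/k1 = 0.00621484 / 0.00321835 = 1.9311


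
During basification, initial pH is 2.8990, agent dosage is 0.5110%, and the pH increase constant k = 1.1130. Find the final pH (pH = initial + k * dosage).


Formula: pH_final = pH_initial + k * base_pct
Substituting: pH_final = 2.8990 + 1.1130 * 0.5110
Result: 3.4677


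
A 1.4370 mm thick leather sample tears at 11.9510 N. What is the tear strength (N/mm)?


Formula: Tear strength = force / thickness
Substituting: Tear strength = 11.9510 / 1.4370
Result: 8.3166 N/mm


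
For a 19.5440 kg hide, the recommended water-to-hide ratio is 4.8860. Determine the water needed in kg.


Formula: Water = hide_weight * ratio
Substituting: Water = 19.5440 * 4.8860
Result: 95.4920 kg


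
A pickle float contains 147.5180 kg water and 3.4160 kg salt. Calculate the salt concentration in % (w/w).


Formula: Conc = salt / (water + salt) * 100
Substituting: Conc = 3.4160 / (147.5180 + 3.4160) * 100
Result: 2.2632 %


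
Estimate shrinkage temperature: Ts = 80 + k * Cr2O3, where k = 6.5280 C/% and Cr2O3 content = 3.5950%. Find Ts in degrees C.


Formula: Ts = 80 + k * Cr2O3
Substituting: Ts = 80 + 6.5280 * 3.5950
Result: 103.4682 C


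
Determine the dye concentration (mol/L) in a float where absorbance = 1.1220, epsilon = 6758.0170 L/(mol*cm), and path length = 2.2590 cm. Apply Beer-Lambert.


Formula: c = A / (epsilon * l)
Substituting: c = 1.1220 / (6758.0170 * 2.2590)
Result: 7.3495e-05 mol/L


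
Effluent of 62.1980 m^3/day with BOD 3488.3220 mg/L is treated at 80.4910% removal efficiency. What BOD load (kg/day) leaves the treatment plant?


Load_in = volume * conc / 1000 = 62.1980 * 3488.3220 / 1000 = 216.9667 kg/day
Removed = Load_in * eff / 100 = 216.9667 * 80.4910 / 100 = 174.6386 kg/day
Load_out = Load_in - Removed = 216.9667 - 174.6386 = 42.3280 kg/day


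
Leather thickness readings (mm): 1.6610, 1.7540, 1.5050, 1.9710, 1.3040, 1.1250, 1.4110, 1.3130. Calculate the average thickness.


Formula: Average = sum / n
Substituting: Average = 12.0440 / 8
Result: 1.5055 mm


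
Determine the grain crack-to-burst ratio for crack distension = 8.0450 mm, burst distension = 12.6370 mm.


Formula: Ratio = crack / burst
Substituting: Ratio = 8.0450 / 12.6370
Result: 0.6366


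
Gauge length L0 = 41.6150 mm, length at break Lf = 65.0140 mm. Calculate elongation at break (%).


Formula: Elongation = (Lf - L0) / L0 * 100
Substituting: Elongation = (65.0140 - 41.6150) / 41.6150 * 100
Result: 56.2273 %


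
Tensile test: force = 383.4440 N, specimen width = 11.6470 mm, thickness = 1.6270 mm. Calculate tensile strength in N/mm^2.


Formula: TS = force / (width * thickness)
Substituting: TS = 383.4440 / (11.6470 * 1.6270)
Result: 20.2349 N/mm^2


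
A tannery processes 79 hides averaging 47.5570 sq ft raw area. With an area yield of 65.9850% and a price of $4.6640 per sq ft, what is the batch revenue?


Raw_total = N * avg_area = 79 * 47.5570 = 3757.0030 sq ft
Finished = Raw_total * yield / 100 = 3757.0030 * 65.9850 / 100 = 2479.0584 sq ft
Value = Finished * price = 2479.0584 * 4.6640 = 11562.3285 $


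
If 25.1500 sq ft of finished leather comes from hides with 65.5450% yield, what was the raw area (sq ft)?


Formula: raw = finished * 100 / yield
Substituting: raw = 25.1500 * 100 / 65.5450
Result: 38.3706 sq ft


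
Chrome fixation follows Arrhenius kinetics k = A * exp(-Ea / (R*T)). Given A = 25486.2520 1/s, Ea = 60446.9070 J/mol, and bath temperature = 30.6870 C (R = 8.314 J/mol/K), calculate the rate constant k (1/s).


T_K = T_C + 273.15 = 30.6870 + 273.15 = 303.8370 K
exponent = -Ea / (R * T_K) = -60446.9070 / (8.314 * 303.8370) = -23.9289
k = A * exp(exponent) = 25486.2520 * exp(-23.9289) = 1.0330e-06 1/s


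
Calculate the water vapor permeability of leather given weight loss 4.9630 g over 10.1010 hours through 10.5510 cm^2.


Formula: WVP = loss / (area * time)
Substituting: WVP = 4.9630 / (10.5510 * 10.1010)
Result: 0.0465679 g/(cm^2*hr)


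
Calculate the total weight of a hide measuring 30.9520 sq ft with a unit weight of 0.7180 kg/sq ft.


Formula: Weight = area * weight_per_sqft
Substituting: Weight = 30.9520 * 0.7180
Result: 22.2235 kg


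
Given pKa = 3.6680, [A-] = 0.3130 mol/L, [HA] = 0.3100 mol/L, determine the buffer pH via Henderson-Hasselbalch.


ratio = [A-] / [HA] = 0.3130 / 0.3100 = 1.0097
log10(ratio) = 0.00418264
pH = pKa + log10(ratio) = 3.6680 + 0.00418264 = 3.6722


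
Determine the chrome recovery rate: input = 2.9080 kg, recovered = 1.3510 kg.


Formula: Recovery = recovered / input * 100
Substituting: Recovery = 1.3510 / 2.9080 * 100
Result: 46.4580 %


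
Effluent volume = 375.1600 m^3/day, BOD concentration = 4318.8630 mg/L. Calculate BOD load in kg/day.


Formula: BOD_load = volume * conc / 1000
Substituting: BOD_load = 375.1600 * 4318.8630 / 1000
Result: 1620.2646 kg/day


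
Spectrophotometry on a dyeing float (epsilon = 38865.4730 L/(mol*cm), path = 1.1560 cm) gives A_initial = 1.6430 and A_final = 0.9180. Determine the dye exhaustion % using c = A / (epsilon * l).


c_initial = A_i / (epsilon * l) = 1.6430 / (38865.4730 * 1.1560) = 3.6569e-05 mol/L
c_final = A_f / (epsilon * l) = 0.9180 / (38865.4730 * 1.1560) = 2.0432e-05 mol/L
Exhaustion = (c_initial - c_final) / c_initial * 100 = (3.6569e-05 - 2.0432e-05) / 3.6569e-05 * 100 = 44.1266 %


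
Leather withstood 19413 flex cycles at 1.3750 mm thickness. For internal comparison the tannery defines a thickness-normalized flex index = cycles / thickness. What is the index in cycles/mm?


Formula: Index = cycles / thickness
Substituting: Index = 19413 / 1.3750
Result: 14118.5455 cycles/mm


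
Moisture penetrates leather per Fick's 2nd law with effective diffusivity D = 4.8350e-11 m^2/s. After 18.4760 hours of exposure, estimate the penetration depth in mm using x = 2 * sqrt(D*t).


t = 18.4760 hr * 3600 = 66513.6000 s
D * t = 4.8350e-11 * 66513.6000 = 3.2159e-06
x = 2 * sqrt(D*t) = 2 * sqrt(3.2159e-06) = 0.0035866 m = 3.5866 mm


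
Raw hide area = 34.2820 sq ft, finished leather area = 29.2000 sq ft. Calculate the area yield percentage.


Formula: Yield = finished / raw * 100
Substituting: Yield = 29.2000 / 34.2820 * 100
Result: 85.1759 %


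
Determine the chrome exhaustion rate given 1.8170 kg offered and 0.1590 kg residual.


Formula: Uptake = (offered - residual) / offered * 100
Substituting: Uptake = (1.8170 - 0.1590) / 1.8170 * 100
Result: 91.2493 %


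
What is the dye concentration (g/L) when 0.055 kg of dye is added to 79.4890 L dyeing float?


Formula: Conc = dye_mass(kg) / volume(L) * 1000
Substituting: Conc = 0.055 / 79.4890 * 1000
Result: 0.6919 g/L


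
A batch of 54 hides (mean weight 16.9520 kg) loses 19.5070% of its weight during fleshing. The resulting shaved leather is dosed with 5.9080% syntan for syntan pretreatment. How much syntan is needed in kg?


Total_raw = N * avg_wt = 54 * 16.9520 = 915.4080 kg
Substrate = Total_raw * (1 - loss/100) = 915.4080 * (1 - 19.5070/100) = 736.8394 kg
Syntan = Substrate * pct / 100 = 736.8394 * 5.9080 / 100 = 43.5325 kg


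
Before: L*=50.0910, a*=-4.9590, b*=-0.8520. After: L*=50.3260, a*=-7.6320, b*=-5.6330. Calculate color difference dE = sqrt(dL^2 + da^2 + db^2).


dL = 0.2350, da = -2.6730, db = -4.7810
dE = sqrt(0.2350^2 + (-2.6730)^2 + (-4.7810)^2) = 5.4825


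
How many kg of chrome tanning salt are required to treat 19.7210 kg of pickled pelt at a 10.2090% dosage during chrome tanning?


Formula: Chrome = substrate * pct / 100
Substituting: Chrome = 19.7210 * 10.2090 / 100
Result: 2.0133 kg
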